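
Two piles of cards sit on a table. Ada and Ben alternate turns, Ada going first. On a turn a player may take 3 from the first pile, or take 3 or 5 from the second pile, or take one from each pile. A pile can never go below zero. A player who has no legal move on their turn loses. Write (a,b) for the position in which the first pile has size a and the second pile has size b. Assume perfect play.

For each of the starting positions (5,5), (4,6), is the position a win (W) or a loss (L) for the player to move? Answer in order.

Use the standard recursion: the mover loses at a terminal position; elsewhere, the mover wins exactly when some move hands the opponent an L position.
No move ever increases a pile, so every position that can arise here has a ≤ 5 and b ≤ 6; it is enough to label the cells with 0 ≤ a ≤ 5 and 0 ≤ b ≤ 6.
Every move lowers a or b (never raises either), so fill the grid row by row in increasing a, and left to right within a row: each cell's successors are then already labelled.
      b=0  b=1  b=2  b=3  b=4  b=5  b=6
a=0:    L    L    L    W    W    W    W
a=1:    L    W    W    W    L    W    L
a=2:    L    W    L    W    L    W    L
a=3:    W    W    W    W    L    W    L
a=4:    W    L    L    L    W    W    W
a=5:    W    L    W    W    W    L    W
Cells with no legal move (terminal, hence L): (0,0), (0,1), (0,2), (1,0), (2,0).
The remaining L cells, each justified by listing all of its moves:
(1,4): moves to (1,1)(W), (0,3)(W); every one is W ⇒ L
(1,6): moves to (1,3)(W), (1,1)(W), (0,5)(W); every one is W ⇒ L
(2,2): the only move is to (1,1)(W), a W ⇒ L
(2,4): moves to (2,1)(W), (1,3)(W); every one is W ⇒ L
(2,6): moves to (2,3)(W), (2,1)(W), (1,5)(W); every one is W ⇒ L
(3,4): moves to (0,4)(W), (3,1)(W), (2,3)(W); every one is W ⇒ L
(3,6): moves to (0,6)(W), (3,3)(W), (3,1)(W), (2,5)(W); every one is W ⇒ L
(4,1): moves to (1,1)(W), (3,0)(W); every one is W ⇒ L
(4,2): moves to (1,2)(W), (3,1)(W); every one is W ⇒ L
(4,3): moves to (1,3)(W), (4,0)(W), (3,2)(W); every one is W ⇒ L
(5,1): moves to (2,1)(W), (4,0)(W); every one is W ⇒ L
(5,5): moves to (2,5)(W), (5,2)(W), (5,0)(W), (4,4)(W); every one is W ⇒ L
Every other cell has at least one move into one of the L cells above, so it is W.
(5,5): one of the L cells justified above, so L
(4,6): the move to (1,6) reaches an L cell, so W

(5,5): L, (4,6): W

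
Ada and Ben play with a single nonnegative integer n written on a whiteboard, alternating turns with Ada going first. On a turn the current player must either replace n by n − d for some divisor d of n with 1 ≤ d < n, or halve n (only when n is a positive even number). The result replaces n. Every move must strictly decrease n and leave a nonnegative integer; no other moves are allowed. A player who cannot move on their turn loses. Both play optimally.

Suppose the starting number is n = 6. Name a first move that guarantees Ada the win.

Move to 3.

Use the standard recursion: the mover loses at a terminal position; elsewhere, the mover wins exactly when some move hands the opponent an L position.
n=0: no move → L
n=1: no move → L
n=2: can move to 1, which is L ⇒ W
n=3: the only move is to 2(W), a W ⇒ L
n=4: can move to 3, which is L ⇒ W
n=5: the only move is to 4(W), a W ⇒ L
n=6: can move to 3, which is L ⇒ W
From 6, the L positions reachable in one move are: 3, 5. Any move reaching one of these is winning.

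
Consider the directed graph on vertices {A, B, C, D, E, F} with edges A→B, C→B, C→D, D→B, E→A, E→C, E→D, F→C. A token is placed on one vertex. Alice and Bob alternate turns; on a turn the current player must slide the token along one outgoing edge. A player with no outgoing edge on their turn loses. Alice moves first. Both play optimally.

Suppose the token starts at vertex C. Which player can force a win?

Classify positions by backward induction: terminal positions (no move available) are L. From any other position, the mover wins iff some move reaches an L.
Every edge goes from a vertex to one that appears earlier in the order B, A, D, C, E, F, so processing vertices in that order labels each vertex after all of its successors.
B: no outgoing edge → L
A: reaches L-position B → W
D: reaches L-position B → W
C: reaches L-position B → W
E: only reaches C(W), D(W), A(W), all W → L
F: only reaches C(W), which is W → L
The starting position C is W: Alice should move to B, handing over an L position.

Alice wins.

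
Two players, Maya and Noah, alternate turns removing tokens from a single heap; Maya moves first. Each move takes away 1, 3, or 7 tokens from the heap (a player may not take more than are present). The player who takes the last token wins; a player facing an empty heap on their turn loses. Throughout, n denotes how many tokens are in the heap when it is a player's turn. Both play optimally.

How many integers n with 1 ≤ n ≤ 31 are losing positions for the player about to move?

Label each position W (a win for the player to move) or L (a loss). A position with no legal move is L; any other position is W exactly when some move reaches an L, and L when every move reaches a W.
n=0: no move → L
n=1: reaches L-position 0 → W
n=2: only reaches 1(W), which is W → L
n=3: reaches L-position 2 → W
n=4: only reaches 3(W), 1(W), all W → L
n=5: reaches L-position 4 → W
n=6: only reaches 5(W), 3(W), all W → L
n=7: reaches L-position 6 → W
n=8: only reaches 7(W), 5(W), 1(W), all W → L
n=9: reaches L-position 8 → W
n=10: only reaches 9(W), 7(W), 3(W), all W → L
n=11: reaches L-position 10 → W
n=12: only reaches 11(W), 9(W), 5(W), all W → L
n=13: reaches L-position 12 → W
n=14: only reaches 13(W), 11(W), 7(W), all W → L
n=15: reaches L-position 14 → W
n=16: only reaches 15(W), 13(W), 9(W), all W → L
n=17: reaches L-position 16 → W
n=18: only reaches 17(W), 15(W), 11(W), all W → L
n=19: reaches L-position 18 → W
n=20: only reaches 19(W), 17(W), 13(W), all W → L
n=21: reaches L-position 20 → W
n=22: only reaches 21(W), 19(W), 15(W), all W → L
n=23: reaches L-position 22 → W
n=24: only reaches 23(W), 21(W), 17(W), all W → L
n=25: reaches L-position 24 → W
n=26: only reaches 25(W), 23(W), 19(W), all W → L
n=27: reaches L-position 26 → W
n=28: only reaches 27(W), 25(W), 21(W), all W → L
n=29: reaches L-position 28 → W
n=30: only reaches 29(W), 27(W), 23(W), all W → L
n=31: reaches L-position 30 → W
L entries with 1 ≤ n ≤ 31 (n=0 is outside the asked range and is not counted): n = 2, 4, 6, 8, 10, 12, 14, 16, 18, 20, 22, 24, 26, 28, 30; that makes 15.

15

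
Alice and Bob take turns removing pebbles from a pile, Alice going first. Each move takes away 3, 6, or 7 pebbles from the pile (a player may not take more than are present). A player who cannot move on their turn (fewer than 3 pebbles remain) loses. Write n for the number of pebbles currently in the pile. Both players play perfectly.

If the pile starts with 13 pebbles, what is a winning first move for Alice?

Label each position W (a win for the player to move) or L (a loss). A position with no legal move is L; any other position is W exactly when some move reaches an L, and L when every move reaches a W.
n=0: no move → L
n=1: no move → L
n=2: no move → L
n=3: W (go to 0, an L position)
n=4: W (go to 1, an L position)
n=5: W (go to 2, an L position)
n=6: W (go to 0, an L position)
n=7: W (go to 1, an L position)
n=8: W (go to 2, an L position)
n=9: W (go to 2, an L position)
n=10: L (options 7(W), 4(W), 3(W) are all W)
n=11: L (options 8(W), 5(W), 4(W) are all W)
n=12: L (options 9(W), 6(W), 5(W) are all W)
n=13: W (go to 10, an L position)
From 13, the L positions reachable in one move are: 10.

Remove 3, leaving 10.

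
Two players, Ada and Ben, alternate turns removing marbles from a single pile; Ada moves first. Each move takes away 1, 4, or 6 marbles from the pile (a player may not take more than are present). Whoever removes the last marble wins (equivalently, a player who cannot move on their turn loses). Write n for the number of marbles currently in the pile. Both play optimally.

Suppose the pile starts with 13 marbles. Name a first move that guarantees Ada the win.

Remove 1, leaving 12.

Build the W/L table. Terminal = L. A non-terminal position is W if it has a move to some L; otherwise it is L.
n=0: no move → L
n=1: can move to 0, which is L ⇒ W
n=2: the only move is to 1(W), a W ⇒ L
n=3: can move to 2, which is L ⇒ W
n=4: can move to 0, which is L ⇒ W
n=5: moves to 4(W), 1(W); every one is W ⇒ L
n=6: can move to 5, which is L ⇒ W
n=7: moves to 6(W), 3(W), 1(W); every one is W ⇒ L
n=8: can move to 7, which is L ⇒ W
n=9: can move to 5, which is L ⇒ W
n=10: moves to 9(W), 6(W), 4(W); every one is W ⇒ L
n=11: can move to 10, which is L ⇒ W
n=12: moves to 11(W), 8(W), 6(W); every one is W ⇒ L
n=13: can move to 12, which is L ⇒ W
From 13, the L positions reachable in one move are: 12, 7. Any move reaching one of these is winning.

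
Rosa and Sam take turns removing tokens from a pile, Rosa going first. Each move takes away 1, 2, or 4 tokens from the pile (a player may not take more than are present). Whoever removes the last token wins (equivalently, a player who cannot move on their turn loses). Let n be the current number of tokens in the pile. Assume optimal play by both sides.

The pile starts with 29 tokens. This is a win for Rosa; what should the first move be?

Label each position W (a win for the player to move) or L (a loss). A position with no legal move is L; any other position is W exactly when some move reaches an L, and L when every move reaches a W.
n=0: no move → L
n=1: reaches L-position 0 → W
n=2: reaches L-position 0 → W
n=3: only reaches 2(W), 1(W), all W → L
n=4: reaches L-position 3 → W
n=5: reaches L-position 3 → W
n=6: only reaches 5(W), 4(W), 2(W), all W → L
n=7: reaches L-position 6 → W
n=8: reaches L-position 6 → W
n=9: only reaches 8(W), 7(W), 5(W), all W → L
n=10: reaches L-position 9 → W
n=11: reaches L-position 9 → W
n=12: only reaches 11(W), 10(W), 8(W), all W → L
n=13: reaches L-position 12 → W
n=14: reaches L-position 12 → W
n=15: only reaches 14(W), 13(W), 11(W), all W → L
n=16: reaches L-position 15 → W
n=17: reaches L-position 15 → W
n=18: only reaches 17(W), 16(W), 14(W), all W → L
n=19: reaches L-position 18 → W
n=20: reaches L-position 18 → W
n=21: only reaches 20(W), 19(W), 17(W), all W → L
n=22: reaches L-position 21 → W
n=23: reaches L-position 21 → W
n=24: only reaches 23(W), 22(W), 20(W), all W → L
n=25: reaches L-position 24 → W
n=26: reaches L-position 24 → W
n=27: only reaches 26(W), 25(W), 23(W), all W → L
n=28: reaches L-position 27 → W
n=29: reaches L-position 27 → W
From 29, the L positions reachable in one move are: 27.

Remove 2, leaving 27.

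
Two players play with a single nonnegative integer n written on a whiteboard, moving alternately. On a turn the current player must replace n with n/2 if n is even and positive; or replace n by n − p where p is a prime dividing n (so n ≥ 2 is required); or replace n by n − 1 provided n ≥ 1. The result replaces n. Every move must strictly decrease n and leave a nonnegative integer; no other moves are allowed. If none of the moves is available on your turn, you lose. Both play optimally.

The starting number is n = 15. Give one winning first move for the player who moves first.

Move to 14.

Build the W/L table. Terminal = L. A non-terminal position is W if it has a move to some L; otherwise it is L.
n=0: no move → L
n=1: W (go to 0, an L position)
n=2: W (go to 0, an L position)
n=3: W (go to 0, an L position)
n=4: L (options 2(W), 3(W) are all W)
n=5: W (go to 0, an L position)
n=6: W (go to 4, an L position)
n=7: W (go to 0, an L position)
n=8: W (go to 4, an L position)
n=9: L (options 6(W), 8(W) are all W)
n=10: W (go to 9, an L position)
n=11: W (go to 0, an L position)
n=12: W (go to 9, an L position)
n=13: W (go to 0, an L position)
n=14: L (options 7(W), 12(W), 13(W) are all W)
n=15: W (go to 14, an L position)
From 15, the L positions reachable in one move are: 14.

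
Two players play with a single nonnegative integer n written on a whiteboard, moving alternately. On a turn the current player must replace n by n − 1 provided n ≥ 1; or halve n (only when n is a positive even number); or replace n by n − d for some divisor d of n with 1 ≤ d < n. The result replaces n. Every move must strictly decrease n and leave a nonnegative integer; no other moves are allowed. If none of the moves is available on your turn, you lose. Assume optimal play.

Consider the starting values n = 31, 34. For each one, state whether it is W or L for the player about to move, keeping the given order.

31: L, 34: W

Label each position W (a win for the player to move) or L (a loss). A position with no legal move is L; any other position is W exactly when some move reaches an L, and L when every move reaches a W.
n=0: no move → L
n=1: reaches L-position 0 → W
n=2: only reaches 1(W), which is W → L
n=3: reaches L-position 2 → W
n=4: reaches L-position 2 → W
n=5: only reaches 4(W), which is W → L
n=6: reaches L-position 5 → W
n=7: only reaches 6(W), which is W → L
n=8: reaches L-position 7 → W
n=9: only reaches 6(W), 8(W), all W → L
n=10: reaches L-position 5 → W
n=11: only reaches 10(W), which is W → L
n=12: reaches L-position 9 → W
n=13: only reaches 12(W), which is W → L
n=14: reaches L-position 7 → W
n=15: only reaches 10(W), 12(W), 14(W), all W → L
n=16: reaches L-position 15 → W
n=17: only reaches 16(W), which is W → L
n=18: reaches L-position 9 → W
n=19: only reaches 18(W), which is W → L
n=20: reaches L-position 15 → W
n=21: only reaches 14(W), 18(W), 20(W), all W → L
n=22: reaches L-position 11 → W
n=23: only reaches 22(W), which is W → L
n=24: reaches L-position 21 → W
n=25: only reaches 20(W), 24(W), all W → L
n=26: reaches L-position 13 → W
n=27: only reaches 18(W), 24(W), 26(W), all W → L
n=28: reaches L-position 21 → W
n=29: only reaches 28(W), which is W → L
n=30: reaches L-position 15 → W
n=31: only reaches 30(W), which is W → L
n=32: reaches L-position 31 → W
n=33: only reaches 22(W), 30(W), 32(W), all W → L
n=34: reaches L-position 17 → W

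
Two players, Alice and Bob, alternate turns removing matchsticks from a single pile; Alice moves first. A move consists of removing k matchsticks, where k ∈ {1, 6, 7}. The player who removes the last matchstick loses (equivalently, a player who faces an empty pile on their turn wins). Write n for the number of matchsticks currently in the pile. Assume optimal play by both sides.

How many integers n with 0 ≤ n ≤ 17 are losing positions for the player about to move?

6

Positions with no move are W. A position that does have a move is losing for the player to move precisely when every available move leads to a winning position for the opponent. Fill in the labels:
n=0: no move; the opponent has just taken the last matchstick and therefore loses → W
n=1: the only move is to 0(W), a W ⇒ L
n=2: can move to 1, which is L ⇒ W
n=3: the only move is to 2(W), a W ⇒ L
n=4: can move to 3, which is L ⇒ W
n=5: the only move is to 4(W), a W ⇒ L
n=6: can move to 5, which is L ⇒ W
n=7: can move to 1, which is L ⇒ W
n=8: can move to 1, which is L ⇒ W
n=9: can move to 3, which is L ⇒ W
n=10: can move to 3, which is L ⇒ W
n=11: can move to 5, which is L ⇒ W
n=12: can move to 5, which is L ⇒ W
n=13: moves to 12(W), 7(W), 6(W); every one is W ⇒ L
n=14: can move to 13, which is L ⇒ W
n=15: moves to 14(W), 9(W), 8(W); every one is W ⇒ L
n=16: can move to 15, which is L ⇒ W
n=17: moves to 16(W), 11(W), 10(W); every one is W ⇒ L
L entries with 0 ≤ n ≤ 17: n = 1, 3, 5, 13, 15, 17; that makes 6.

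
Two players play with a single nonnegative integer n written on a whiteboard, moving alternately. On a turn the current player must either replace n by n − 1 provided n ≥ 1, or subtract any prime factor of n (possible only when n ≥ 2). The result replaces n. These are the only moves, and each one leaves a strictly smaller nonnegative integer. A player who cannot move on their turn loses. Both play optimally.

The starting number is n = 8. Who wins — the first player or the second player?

The second player wins.

Label each position W (a win for the player to move) or L (a loss). A position with no legal move is L; any other position is W exactly when some move reaches an L, and L when every move reaches a W.
n=0: no move → L
n=1: →0(L), so W
n=2: →0(L), so W
n=3: →0(L), so W
n=4: →2(W), 3(W) — all W, so L
n=5: →0(L), so W
n=6: →4(L), so W
n=7: →0(L), so W
n=8: →6(W), 7(W) — all W, so L
Every move from 8 reaches a W position, so the mover loses.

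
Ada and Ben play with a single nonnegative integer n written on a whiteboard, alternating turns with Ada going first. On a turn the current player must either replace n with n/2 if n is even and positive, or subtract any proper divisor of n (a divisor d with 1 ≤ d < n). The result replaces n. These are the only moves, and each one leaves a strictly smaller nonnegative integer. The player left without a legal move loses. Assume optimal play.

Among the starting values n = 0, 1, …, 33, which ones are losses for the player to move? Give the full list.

Use the standard recursion: the mover loses at a terminal position; elsewhere, the mover wins exactly when some move hands the opponent an L position.
n=0: no move → L
n=1: no move → L
n=2: can move to 1, which is L ⇒ W
n=3: the only move is to 2(W), a W ⇒ L
n=4: can move to 3, which is L ⇒ W
n=5: the only move is to 4(W), a W ⇒ L
n=6: can move to 3, which is L ⇒ W
n=7: the only move is to 6(W), a W ⇒ L
n=8: can move to 7, which is L ⇒ W
n=9: moves to 6(W), 8(W); every one is W ⇒ L
n=10: can move to 5, which is L ⇒ W
n=11: the only move is to 10(W), a W ⇒ L
n=12: can move to 9, which is L ⇒ W
n=13: the only move is to 12(W), a W ⇒ L
n=14: can move to 7, which is L ⇒ W
n=15: moves to 10(W), 12(W), 14(W); every one is W ⇒ L
n=16: can move to 15, which is L ⇒ W
n=17: the only move is to 16(W), a W ⇒ L
n=18: can move to 9, which is L ⇒ W
n=19: the only move is to 18(W), a W ⇒ L
n=20: can move to 15, which is L ⇒ W
n=21: moves to 14(W), 18(W), 20(W); every one is W ⇒ L
n=22: can move to 11, which is L ⇒ W
n=23: the only move is to 22(W), a W ⇒ L
n=24: can move to 21, which is L ⇒ W
n=25: moves to 20(W), 24(W); every one is W ⇒ L
n=26: can move to 13, which is L ⇒ W
n=27: moves to 18(W), 24(W), 26(W); every one is W ⇒ L
n=28: can move to 21, which is L ⇒ W
n=29: the only move is to 28(W), a W ⇒ L
n=30: can move to 15, which is L ⇒ W
n=31: the only move is to 30(W), a W ⇒ L
n=32: can move to 31, which is L ⇒ W
n=33: moves to 22(W), 30(W), 32(W); every one is W ⇒ L
The losing starting values of n are exactly the entries labelled L in this table (18 of them).

0, 1, 3, 5, 7, 9, 11, 13, 15, 17, 19, 21, 23, 25, 27, 29, 31, 33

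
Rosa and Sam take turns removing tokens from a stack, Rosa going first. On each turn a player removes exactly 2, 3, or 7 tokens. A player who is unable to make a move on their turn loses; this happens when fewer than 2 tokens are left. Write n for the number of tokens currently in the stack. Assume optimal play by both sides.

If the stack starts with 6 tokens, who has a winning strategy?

Compute win/loss labels from the base case upward. A position with no move is L. Any other position is W if it can reach an L in one move, else L.
n=0: no move → L
n=1: no move → L
n=2: can move to 0, which is L ⇒ W
n=3: can move to 1, which is L ⇒ W
n=4: can move to 1, which is L ⇒ W
n=5: moves to 3(W), 2(W); every one is W ⇒ L
n=6: moves to 4(W), 3(W); every one is W ⇒ L
The starting position 6 is L: whatever Rosa does, the opponent receives a W position.

Sam wins.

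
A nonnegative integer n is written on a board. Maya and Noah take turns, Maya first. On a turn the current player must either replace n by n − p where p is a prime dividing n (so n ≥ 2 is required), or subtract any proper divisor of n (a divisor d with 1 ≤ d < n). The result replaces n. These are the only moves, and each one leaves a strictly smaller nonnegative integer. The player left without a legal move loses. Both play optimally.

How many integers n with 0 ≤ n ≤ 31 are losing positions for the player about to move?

Work bottom-up. With no move the player to move loses. Otherwise the position is W if at least one move leads to an L position for the opponent, and L if every move leads to a W.
n=0: no move → L
n=1: no move → L
n=2: can move to 0, which is L ⇒ W
n=3: can move to 0, which is L ⇒ W
n=4: moves to 2(W), 3(W); every one is W ⇒ L
n=5: can move to 0, which is L ⇒ W
n=6: can move to 4, which is L ⇒ W
n=7: can move to 0, which is L ⇒ W
n=8: can move to 4, which is L ⇒ W
n=9: moves to 6(W), 8(W); every one is W ⇒ L
n=10: can move to 9, which is L ⇒ W
n=11: can move to 0, which is L ⇒ W
n=12: can move to 9, which is L ⇒ W
n=13: can move to 0, which is L ⇒ W
n=14: moves to 7(W), 12(W), 13(W); every one is W ⇒ L
n=15: can move to 14, which is L ⇒ W
n=16: can move to 14, which is L ⇒ W
n=17: can move to 0, which is L ⇒ W
n=18: can move to 9, which is L ⇒ W
n=19: can move to 0, which is L ⇒ W
n=20: moves to 10(W), 15(W), 16(W), 18(W), 19(W); every one is W ⇒ L
n=21: can move to 14, which is L ⇒ W
n=22: can move to 20, which is L ⇒ W
n=23: can move to 0, which is L ⇒ W
n=24: can move to 20, which is L ⇒ W
n=25: can move to 20, which is L ⇒ W
n=26: moves to 13(W), 24(W), 25(W); every one is W ⇒ L
n=27: can move to 26, which is L ⇒ W
n=28: can move to 14, which is L ⇒ W
n=29: can move to 0, which is L ⇒ W
n=30: can move to 20, which is L ⇒ W
n=31: can move to 0, which is L ⇒ W
L entries with 0 ≤ n ≤ 31: n = 0, 1, 4, 9, 14, 20, 26; that makes 7.

7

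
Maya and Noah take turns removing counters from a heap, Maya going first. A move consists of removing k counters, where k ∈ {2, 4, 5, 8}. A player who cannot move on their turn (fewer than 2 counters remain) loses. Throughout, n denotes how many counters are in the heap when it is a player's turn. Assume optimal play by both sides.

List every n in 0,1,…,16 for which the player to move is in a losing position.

Positions with no move are L. A position that does have a move is losing for the player to move precisely when every available move leads to a winning position for the opponent. Fill in the labels:
n=0: no move → L
n=1: no move → L
n=2: →0(L), so W
n=3: →1(L), so W
n=4: →0(L), so W
n=5: →1(L), so W
n=6: →1(L), so W
n=7: →5(W), 3(W), 2(W) — all W, so L
n=8: →0(L), so W
n=9: →7(L), so W
n=10: →8(W), 6(W), 5(W), 2(W) — all W, so L
n=11: →7(L), so W
n=12: →10(L), so W
n=13: →11(W), 9(W), 8(W), 5(W) — all W, so L
n=14: →10(L), so W
n=15: →13(L), so W
n=16: →14(W), 12(W), 11(W), 8(W) — all W, so L
The losing starting values of n are exactly the entries labelled L in this table (6 of them).

0, 1, 7, 10, 13, 16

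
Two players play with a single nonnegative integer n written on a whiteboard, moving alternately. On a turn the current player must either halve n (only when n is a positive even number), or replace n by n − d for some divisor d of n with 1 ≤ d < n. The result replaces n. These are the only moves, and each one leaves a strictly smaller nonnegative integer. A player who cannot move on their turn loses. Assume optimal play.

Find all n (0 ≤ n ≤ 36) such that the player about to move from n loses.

0, 1, 3, 5, 7, 9, 11, 13, 15, 17, 19, 21, 23, 25, 27, 29, 31, 33, 35

Classify positions by backward induction: terminal positions (no move available) are L. From any other position, the mover wins iff some move reaches an L.
n=0: no move → L
n=1: no move → L
n=2: reaches L-position 1 → W
n=3: only reaches 2(W), which is W → L
n=4: reaches L-position 3 → W
n=5: only reaches 4(W), which is W → L
n=6: reaches L-position 3 → W
n=7: only reaches 6(W), which is W → L
n=8: reaches L-position 7 → W
n=9: only reaches 6(W), 8(W), all W → L
n=10: reaches L-position 5 → W
n=11: only reaches 10(W), which is W → L
n=12: reaches L-position 9 → W
n=13: only reaches 12(W), which is W → L
n=14: reaches L-position 7 → W
n=15: only reaches 10(W), 12(W), 14(W), all W → L
n=16: reaches L-position 15 → W
n=17: only reaches 16(W), which is W → L
n=18: reaches L-position 9 → W
n=19: only reaches 18(W), which is W → L
n=20: reaches L-position 15 → W
n=21: only reaches 14(W), 18(W), 20(W), all W → L
n=22: reaches L-position 11 → W
n=23: only reaches 22(W), which is W → L
n=24: reaches L-position 21 → W
n=25: only reaches 20(W), 24(W), all W → L
n=26: reaches L-position 13 → W
n=27: only reaches 18(W), 24(W), 26(W), all W → L
n=28: reaches L-position 21 → W
n=29: only reaches 28(W), which is W → L
n=30: reaches L-position 15 → W
n=31: only reaches 30(W), which is W → L
n=32: reaches L-position 31 → W
n=33: only reaches 22(W), 30(W), 32(W), all W → L
n=34: reaches L-position 17 → W
n=35: only reaches 28(W), 30(W), 34(W), all W → L
n=36: reaches L-position 27 → W
Reading off the rows marked L gives the requested list; there are 19 such values of n.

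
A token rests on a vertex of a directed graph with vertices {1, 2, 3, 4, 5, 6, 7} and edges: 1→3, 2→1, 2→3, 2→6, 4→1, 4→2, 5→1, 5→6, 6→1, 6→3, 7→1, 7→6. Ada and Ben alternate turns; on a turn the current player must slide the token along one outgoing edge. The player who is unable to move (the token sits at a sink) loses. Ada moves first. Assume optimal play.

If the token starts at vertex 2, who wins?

Positions with no move are L. A position that does have a move is losing for the player to move precisely when every available move leads to a winning position for the opponent. Fill in the labels:
Every edge goes from a vertex to one that appears earlier in the order 3, 1, 6, 5, 2, 4, 7, so processing vertices in that order labels each vertex after all of its successors.
3: no outgoing edge → L
1: can move to 3, which is L ⇒ W
6: can move to 3, which is L ⇒ W
5: moves to 6(W), 1(W); every one is W ⇒ L
2: can move to 3, which is L ⇒ W
4: moves to 2(W), 1(W); every one is W ⇒ L
7: moves to 6(W), 1(W); every one is W ⇒ L
From 2 Ada can move to 3, reaching an L position.

Ada wins.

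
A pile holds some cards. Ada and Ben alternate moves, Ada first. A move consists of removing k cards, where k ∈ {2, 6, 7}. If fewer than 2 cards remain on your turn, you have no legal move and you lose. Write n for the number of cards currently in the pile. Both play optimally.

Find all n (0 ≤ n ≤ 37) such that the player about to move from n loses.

0, 1, 4, 5, 9, 13, 14, 17, 18, 22, 26, 27, 30, 31, 35

Compute win/loss labels from the base case upward. A position with no move is L. Any other position is W if it can reach an L in one move, else L.
n=0: no move → L
n=1: no move → L
n=2: W (go to 0, an L position)
n=3: W (go to 1, an L position)
n=4: L (sole option 2(W) is W)
n=5: L (sole option 3(W) is W)
n=6: W (go to 4, an L position)
n=7: W (go to 5, an L position)
n=8: W (go to 1, an L position)
n=9: L (options 7(W), 3(W), 2(W) are all W)
n=10: W (go to 4, an L position)
n=11: W (go to 9, an L position)
n=12: W (go to 5, an L position)
n=13: L (options 11(W), 7(W), 6(W) are all W)
n=14: L (options 12(W), 8(W), 7(W) are all W)
n=15: W (go to 13, an L position)
n=16: W (go to 14, an L position)
n=17: L (options 15(W), 11(W), 10(W) are all W)
n=18: L (options 16(W), 12(W), 11(W) are all W)
n=19: W (go to 17, an L position)
n=20: W (go to 18, an L position)
n=21: W (go to 14, an L position)
n=22: L (options 20(W), 16(W), 15(W) are all W)
n=23: W (go to 17, an L position)
n=24: W (go to 22, an L position)
n=25: W (go to 18, an L position)
n=26: L (options 24(W), 20(W), 19(W) are all W)
n=27: L (options 25(W), 21(W), 20(W) are all W)
n=28: W (go to 26, an L position)
n=29: W (go to 27, an L position)
n=30: L (options 28(W), 24(W), 23(W) are all W)
n=31: L (options 29(W), 25(W), 24(W) are all W)
n=32: W (go to 30, an L position)
n=33: W (go to 31, an L position)
n=34: W (go to 27, an L position)
n=35: L (options 33(W), 29(W), 28(W) are all W)
n=36: W (go to 30, an L position)
n=37: W (go to 35, an L position)
Reading off the rows marked L gives the requested list; there are 15 such values of n.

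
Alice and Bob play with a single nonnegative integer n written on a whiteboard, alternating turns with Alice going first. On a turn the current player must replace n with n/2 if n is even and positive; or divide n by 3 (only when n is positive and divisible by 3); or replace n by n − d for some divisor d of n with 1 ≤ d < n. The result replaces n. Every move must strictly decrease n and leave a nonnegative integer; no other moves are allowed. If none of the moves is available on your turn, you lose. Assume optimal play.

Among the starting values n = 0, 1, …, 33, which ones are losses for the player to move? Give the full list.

Work bottom-up. With no move the player to move loses. Otherwise the position is W if at least one move leads to an L position for the opponent, and L if every move leads to a W.
n=0: no move → L
n=1: no move → L
n=2: can move to 1, which is L ⇒ W
n=3: can move to 1, which is L ⇒ W
n=4: moves to 2(W), 3(W); every one is W ⇒ L
n=5: can move to 4, which is L ⇒ W
n=6: can move to 4, which is L ⇒ W
n=7: the only move is to 6(W), a W ⇒ L
n=8: can move to 4, which is L ⇒ W
n=9: moves to 3(W), 6(W), 8(W); every one is W ⇒ L
n=10: can move to 9, which is L ⇒ W
n=11: the only move is to 10(W), a W ⇒ L
n=12: can move to 4, which is L ⇒ W
n=13: the only move is to 12(W), a W ⇒ L
n=14: can move to 7, which is L ⇒ W
n=15: moves to 5(W), 10(W), 12(W), 14(W); every one is W ⇒ L
n=16: can move to 15, which is L ⇒ W
n=17: the only move is to 16(W), a W ⇒ L
n=18: can move to 9, which is L ⇒ W
n=19: the only move is to 18(W), a W ⇒ L
n=20: can move to 15, which is L ⇒ W
n=21: can move to 7, which is L ⇒ W
n=22: can move to 11, which is L ⇒ W
n=23: the only move is to 22(W), a W ⇒ L
n=24: can move to 23, which is L ⇒ W
n=25: moves to 20(W), 24(W); every one is W ⇒ L
n=26: can move to 13, which is L ⇒ W
n=27: can move to 9, which is L ⇒ W
n=28: moves to 14(W), 21(W), 24(W), 26(W), 27(W); every one is W ⇒ L
n=29: can move to 28, which is L ⇒ W
n=30: can move to 15, which is L ⇒ W
n=31: the only move is to 30(W), a W ⇒ L
n=32: can move to 28, which is L ⇒ W
n=33: can move to 11, which is L ⇒ W
Reading off the rows marked L gives the requested list; there are 14 such values of n.

0, 1, 4, 7, 9, 11, 13, 15, 17, 19, 23, 25, 28, 31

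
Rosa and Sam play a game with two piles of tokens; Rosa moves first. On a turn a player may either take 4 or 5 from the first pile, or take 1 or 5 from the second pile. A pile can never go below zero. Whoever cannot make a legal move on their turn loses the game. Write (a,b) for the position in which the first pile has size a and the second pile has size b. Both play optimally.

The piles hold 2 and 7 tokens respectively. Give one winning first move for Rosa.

Move to (2,6).

Compute win/loss labels from the base case upward. A position with no move is L. Any other position is W if it can reach an L in one move, else L.
No move ever increases a pile, so every position that can arise here has a ≤ 2 and b ≤ 7; it is enough to label the cells with 0 ≤ a ≤ 2 and 0 ≤ b ≤ 7.
Every move lowers a or b (never raises either), so fill the grid row by row in increasing a, and left to right within a row: each cell's successors are then already labelled.
      b=0  b=1  b=2  b=3  b=4  b=5  b=6  b=7
a=0:    L    W    L    W    L    W    L    W
a=1:    L    W    L    W    L    W    L    W
a=2:    L    W    L    W    L    W    L    W
Cells with no legal move (terminal, hence L): (0,0), (1,0), (2,0).
The remaining L cells, each justified by listing all of its moves:
(0,2): only reaches (0,1)(W), which is W → L
(0,4): only reaches (0,3)(W), which is W → L
(0,6): only reaches (0,5)(W), (0,1)(W), all W → L
(1,2): only reaches (1,1)(W), which is W → L
(1,4): only reaches (1,3)(W), which is W → L
(1,6): only reaches (1,5)(W), (1,1)(W), all W → L
(2,2): only reaches (2,1)(W), which is W → L
(2,4): only reaches (2,3)(W), which is W → L
(2,6): only reaches (2,5)(W), (2,1)(W), all W → L
Every other cell has at least one move into one of the L cells above, so it is W.
From (2,7), the L positions reachable in one move are: (2,6), (2,2). Any move reaching one of these is winning.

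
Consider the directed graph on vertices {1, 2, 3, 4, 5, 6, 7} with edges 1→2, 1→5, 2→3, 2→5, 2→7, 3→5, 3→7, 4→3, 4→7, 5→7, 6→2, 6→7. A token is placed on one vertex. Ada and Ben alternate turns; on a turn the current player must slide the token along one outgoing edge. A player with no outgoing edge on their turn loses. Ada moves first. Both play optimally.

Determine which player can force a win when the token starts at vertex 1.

Compute win/loss labels from the base case upward. A position with no move is L. Any other position is W if it can reach an L in one move, else L.
Every edge goes from a vertex to one that appears earlier in the order 7, 5, 3, 2, 4, 6, 1, so processing vertices in that order labels each vertex after all of its successors.
7: no outgoing edge → L
5: W (go to 7, an L position)
3: W (go to 7, an L position)
2: W (go to 7, an L position)
4: W (go to 7, an L position)
6: W (go to 7, an L position)
1: L (options 2(W), 5(W) are all W)
The starting position 1 is L: whatever Ada does, the opponent receives a W position.

Ben wins.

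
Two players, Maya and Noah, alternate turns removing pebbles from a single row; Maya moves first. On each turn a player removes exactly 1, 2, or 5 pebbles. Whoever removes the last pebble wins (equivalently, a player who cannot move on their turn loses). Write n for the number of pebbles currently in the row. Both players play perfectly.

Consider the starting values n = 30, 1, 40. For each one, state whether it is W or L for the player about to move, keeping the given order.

30: L, 1: W, 40: W

Compute win/loss labels from the base case upward. A position with no move is L. Any other position is W if it can reach an L in one move, else L.
n=0: no move → L
n=1: →0(L), so W
n=2: →0(L), so W
n=3: →2(W), 1(W) — all W, so L
n=4: →3(L), so W
n=5: →3(L), so W
n=6: →5(W), 4(W), 1(W) — all W, so L
n=7: →6(L), so W
n=8: →6(L), so W
n=9: →8(W), 7(W), 4(W) — all W, so L
n=10: →9(L), so W
n=11: →9(L), so W
n=12: →11(W), 10(W), 7(W) — all W, so L
n=13: →12(L), so W
n=14: →12(L), so W
n=15: →14(W), 13(W), 10(W) — all W, so L
n=16: →15(L), so W
n=17: →15(L), so W
n=18: →17(W), 16(W), 13(W) — all W, so L
n=19: →18(L), so W
n=20: →18(L), so W
n=21: →20(W), 19(W), 16(W) — all W, so L
n=22: →21(L), so W
n=23: →21(L), so W
n=24: →23(W), 22(W), 19(W) — all W, so L
n=25: →24(L), so W
n=26: →24(L), so W
n=27: →26(W), 25(W), 22(W) — all W, so L
n=28: →27(L), so W
n=29: →27(L), so W
n=30: →29(W), 28(W), 25(W) — all W, so L
n=31: →30(L), so W
n=32: →30(L), so W
n=33: →32(W), 31(W), 28(W) — all W, so L
n=34: →33(L), so W
n=35: →33(L), so W
n=36: →35(W), 34(W), 31(W) — all W, so L
n=37: →36(L), so W
n=38: →36(L), so W
n=39: →38(W), 37(W), 34(W) — all W, so L
n=40: →39(L), so W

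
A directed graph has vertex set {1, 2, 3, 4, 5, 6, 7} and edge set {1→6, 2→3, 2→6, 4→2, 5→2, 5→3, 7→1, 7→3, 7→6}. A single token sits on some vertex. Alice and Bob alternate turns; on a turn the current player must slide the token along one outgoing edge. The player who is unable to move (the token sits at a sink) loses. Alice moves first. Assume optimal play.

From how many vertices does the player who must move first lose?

3

Positions with no move are L. A position that does have a move is losing for the player to move precisely when every available move leads to a winning position for the opponent. Fill in the labels:
Every edge goes from a vertex to one that appears earlier in the order 3, 6, 2, 1, 7, 5, 4, so processing vertices in that order labels each vertex after all of its successors.
3: no outgoing edge → L
6: no outgoing edge → L
2: W (go to 6, an L position)
1: W (go to 6, an L position)
7: W (go to 6, an L position)
5: W (go to 3, an L position)
4: L (sole option 2(W) is W)
The L vertices are 3, 4, 6; that is 3 in all.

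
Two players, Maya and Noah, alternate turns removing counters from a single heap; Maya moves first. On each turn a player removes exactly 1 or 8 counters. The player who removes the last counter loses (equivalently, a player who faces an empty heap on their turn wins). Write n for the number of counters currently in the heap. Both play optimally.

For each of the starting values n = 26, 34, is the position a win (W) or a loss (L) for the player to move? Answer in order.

26: W, 34: L

Work bottom-up. With no move the player to move wins. Otherwise the position is W if at least one move leads to an L position for the opponent, and L if every move leads to a W.
n=0: no move; the opponent has just taken the last counter and therefore loses → W
n=1: L (sole option 0(W) is W)
n=2: W (go to 1, an L position)
n=3: L (sole option 2(W) is W)
n=4: W (go to 3, an L position)
n=5: L (sole option 4(W) is W)
n=6: W (go to 5, an L position)
n=7: L (sole option 6(W) is W)
n=8: W (go to 7, an L position)
n=9: W (go to 1, an L position)
n=10: L (options 9(W), 2(W) are all W)
n=11: W (go to 10, an L position)
n=12: L (options 11(W), 4(W) are all W)
n=13: W (go to 12, an L position)
n=14: L (options 13(W), 6(W) are all W)
n=15: W (go to 14, an L position)
n=16: L (options 15(W), 8(W) are all W)
n=17: W (go to 16, an L position)
n=18: W (go to 10, an L position)
n=19: L (options 18(W), 11(W) are all W)
n=20: W (go to 19, an L position)
n=21: L (options 20(W), 13(W) are all W)
n=22: W (go to 21, an L position)
n=23: L (options 22(W), 15(W) are all W)
n=24: W (go to 23, an L position)
n=25: L (options 24(W), 17(W) are all W)
n=26: W (go to 25, an L position)
n=27: W (go to 19, an L position)
n=28: L (options 27(W), 20(W) are all W)
n=29: W (go to 28, an L position)
n=30: L (options 29(W), 22(W) are all W)
n=31: W (go to 30, an L position)
n=32: L (options 31(W), 24(W) are all W)
n=33: W (go to 32, an L position)
n=34: L (options 33(W), 26(W) are all W)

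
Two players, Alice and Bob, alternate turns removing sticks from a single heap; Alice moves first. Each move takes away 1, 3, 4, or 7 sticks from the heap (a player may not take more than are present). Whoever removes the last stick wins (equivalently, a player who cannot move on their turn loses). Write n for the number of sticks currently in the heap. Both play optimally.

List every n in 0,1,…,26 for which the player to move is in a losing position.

0, 2, 8, 10, 16, 18, 24, 26

Build the W/L table. Terminal = L. A non-terminal position is W if it has a move to some L; otherwise it is L.
n=0: no move → L
n=1: can move to 0, which is L ⇒ W
n=2: the only move is to 1(W), a W ⇒ L
n=3: can move to 2, which is L ⇒ W
n=4: can move to 0, which is L ⇒ W
n=5: can move to 2, which is L ⇒ W
n=6: can move to 2, which is L ⇒ W
n=7: can move to 0, which is L ⇒ W
n=8: moves to 7(W), 5(W), 4(W), 1(W); every one is W ⇒ L
n=9: can move to 8, which is L ⇒ W
n=10: moves to 9(W), 7(W), 6(W), 3(W); every one is W ⇒ L
n=11: can move to 10, which is L ⇒ W
n=12: can move to 8, which is L ⇒ W
n=13: can move to 10, which is L ⇒ W
n=14: can move to 10, which is L ⇒ W
n=15: can move to 8, which is L ⇒ W
n=16: moves to 15(W), 13(W), 12(W), 9(W); every one is W ⇒ L
n=17: can move to 16, which is L ⇒ W
n=18: moves to 17(W), 15(W), 14(W), 11(W); every one is W ⇒ L
n=19: can move to 18, which is L ⇒ W
n=20: can move to 16, which is L ⇒ W
n=21: can move to 18, which is L ⇒ W
n=22: can move to 18, which is L ⇒ W
n=23: can move to 16, which is L ⇒ W
n=24: moves to 23(W), 21(W), 20(W), 17(W); every one is W ⇒ L
n=25: can move to 24, which is L ⇒ W
n=26: moves to 25(W), 23(W), 22(W), 19(W); every one is W ⇒ L
Reading off the rows marked L gives the requested list; there are 8 such values of n.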